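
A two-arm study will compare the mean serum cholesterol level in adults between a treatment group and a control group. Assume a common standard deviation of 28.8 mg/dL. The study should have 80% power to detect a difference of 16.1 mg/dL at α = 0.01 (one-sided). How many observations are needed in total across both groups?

130 total

For two equal groups, n per group = 2·((z_α + z_β)·σ/δ)².
z_α = 2.326; z_β = 0.842 (power 80%).
n = 2 × (3.168 × 28.8 / 16.1)² = 2 × 32.11 = 64.22
Round up: n = 65 per group.
Total across both groups: 2 × 65 = 130.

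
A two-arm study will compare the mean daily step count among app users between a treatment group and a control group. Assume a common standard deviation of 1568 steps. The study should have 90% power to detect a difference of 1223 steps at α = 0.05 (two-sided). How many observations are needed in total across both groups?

70 total

For two equal groups, n per group = 2·((z_{α/2} + z_β)·σ/δ)².
z_{α/2} = 1.960; z_β = 1.282 (power 90%).
n = 2 × (3.242 × 1568 / 1223)² = 2 × 17.28 = 34.56
Round up: n = 35 per group.
Total across both groups: 2 × 35 = 70.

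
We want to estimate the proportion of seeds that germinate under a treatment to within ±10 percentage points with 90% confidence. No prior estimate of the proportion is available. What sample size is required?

For a proportion with margin E = 0.1 at 90% confidence, z = 1.645.
With no prior estimate, use p = 0.5, which maximizes p(1−p) at 0.25.
n = 0.25 × (z/E)² = 0.25 × (1.645/0.1)² = 67.65
Round up: n = 68.

n = 68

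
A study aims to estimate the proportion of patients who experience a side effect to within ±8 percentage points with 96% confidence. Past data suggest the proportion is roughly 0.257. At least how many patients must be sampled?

For a proportion with margin E = 0.08 at 96% confidence, z = 2.054.
n = p̂(1−p̂)(z/E)² = 0.257 × 0.743 × (2.054/0.08)² = 125.88
Round up: n = 126.

126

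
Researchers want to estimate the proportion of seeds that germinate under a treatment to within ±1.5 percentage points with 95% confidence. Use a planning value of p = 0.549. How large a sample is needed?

For a proportion with margin E = 0.015 at 95% confidence, z = 1.960.
n = p̂(1−p̂)(z/E)² = 0.549 × 0.451 × (1.960/0.015)² = 4227.45
Round up: n = 4228.

n = 4228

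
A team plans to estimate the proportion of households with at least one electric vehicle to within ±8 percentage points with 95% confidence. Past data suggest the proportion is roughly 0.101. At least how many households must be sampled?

For a proportion with margin E = 0.08 at 95% confidence, z = 1.960.
n = p̂(1−p̂)(z/E)² = 0.101 × 0.899 × (1.960/0.08)² = 54.50
Round up: n = 55.

55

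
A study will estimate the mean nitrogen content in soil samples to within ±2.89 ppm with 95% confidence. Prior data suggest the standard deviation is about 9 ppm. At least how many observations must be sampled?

For a mean, the margin of error is E = z·σ/√n, so n = (zσ/E)².
At 95% confidence, z = 1.960.
n = (1.960 × 9 / 2.89)² = 37.26
Round up: n = 38.

38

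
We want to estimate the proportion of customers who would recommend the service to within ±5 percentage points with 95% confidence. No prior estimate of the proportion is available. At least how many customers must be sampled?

n = 385

For a proportion with margin E = 0.05 at 95% confidence, z = 1.960.
With no prior estimate, use p = 0.5, which maximizes p(1−p) at 0.25.
n = 0.25 × (z/E)² = 0.25 × (1.960/0.05)² = 384.16
Round up: n = 385.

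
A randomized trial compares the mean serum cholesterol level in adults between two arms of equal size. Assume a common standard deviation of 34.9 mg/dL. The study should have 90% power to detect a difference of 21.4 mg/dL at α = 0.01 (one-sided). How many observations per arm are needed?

70 per group

For two equal groups, n per group = 2·((z_α + z_β)·σ/δ)².
z_α = 2.326; z_β = 1.282 (power 90%).
n = 2 × (3.608 × 34.9 / 21.4)² = 2 × 34.62 = 69.24
Round up: n = 70 per group.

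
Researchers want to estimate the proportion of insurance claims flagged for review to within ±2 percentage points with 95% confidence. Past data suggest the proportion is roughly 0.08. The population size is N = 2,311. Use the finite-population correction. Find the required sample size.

For a proportion with margin E = 0.02 at 95% confidence, z = 1.960.
n = p̂(1−p̂)(z/E)² = 0.08 × 0.92 × (1.960/0.02)² = 706.85 — call this n₀.
Finite-population correction with N = 2,311: n = n₀ / (1 + (n₀−1)/N) = 706.85 / 1.305 = 541.65
Round up: n = 542.

n = 542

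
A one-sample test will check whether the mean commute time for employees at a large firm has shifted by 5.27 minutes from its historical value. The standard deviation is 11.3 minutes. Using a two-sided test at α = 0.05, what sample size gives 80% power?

For a one-sample z-test, n = ((z_{α/2} + z_β)·σ/δ)².
z_{α/2} = 1.960 (two-sided α = 0.05); z_β = 0.842 (power 80% → β = 0.2).
n = (2.802 × 11.3 / 5.27)² = 36.10
Round up: n = 37.

37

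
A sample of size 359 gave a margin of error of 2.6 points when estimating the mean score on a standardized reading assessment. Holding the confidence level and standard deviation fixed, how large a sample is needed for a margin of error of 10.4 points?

n = 23

Margin of error scales as 1/√n, so n₂ = n₁·(E₁/E₂)².
n₂ = 359 × (2.6/10.4)² = 359 × 0.0625 = 22.44
Round up: n₂ = 23.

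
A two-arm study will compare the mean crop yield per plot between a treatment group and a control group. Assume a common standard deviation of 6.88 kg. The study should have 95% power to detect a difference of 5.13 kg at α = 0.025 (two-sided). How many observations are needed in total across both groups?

110 total

For two equal groups, n per group = 2·((z_{α/2} + z_β)·σ/δ)².
z_{α/2} = 2.241; z_β = 1.645 (power 95%).
n = 2 × (3.886 × 6.88 / 5.13)² = 2 × 27.16 = 54.32
Round up: n = 55 per group.
Total across both groups: 2 × 55 = 110.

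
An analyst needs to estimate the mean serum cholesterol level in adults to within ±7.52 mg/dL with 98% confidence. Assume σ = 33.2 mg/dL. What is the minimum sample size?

106

For a mean, the margin of error is E = z·σ/√n, so n = (zσ/E)².
At 98% confidence, z = 2.326.
n = (2.326 × 33.2 / 7.52)² = 105.45
Round up: n = 106.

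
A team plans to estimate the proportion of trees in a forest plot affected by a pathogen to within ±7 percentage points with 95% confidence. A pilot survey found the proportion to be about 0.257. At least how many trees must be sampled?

For a proportion with margin E = 0.07 at 95% confidence, z = 1.960.
n = p̂(1−p̂)(z/E)² = 0.257 × 0.743 × (1.960/0.07)² = 149.71
Round up: n = 150.

150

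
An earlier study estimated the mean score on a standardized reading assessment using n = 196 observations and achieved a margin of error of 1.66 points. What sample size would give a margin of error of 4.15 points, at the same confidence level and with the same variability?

Margin of error scales as 1/√n, so n₂ = n₁·(E₁/E₂)².
n₂ = 196 × (1.66/4.15)² = 196 × 0.16 = 31.36
Round up: n₂ = 32.

32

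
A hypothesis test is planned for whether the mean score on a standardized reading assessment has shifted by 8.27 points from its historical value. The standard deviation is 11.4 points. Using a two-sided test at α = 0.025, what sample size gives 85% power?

For a one-sample z-test, n = ((z_{α/2} + z_β)·σ/δ)².
z_{α/2} = 2.241 (two-sided α = 0.025); z_β = 1.036 (power 85% → β = 0.15).
n = (3.277 × 11.4 / 8.27)² = 20.41
Round up: n = 21.

21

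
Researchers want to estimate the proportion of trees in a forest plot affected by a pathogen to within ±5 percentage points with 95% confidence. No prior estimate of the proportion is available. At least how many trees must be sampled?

n = 385

For a proportion with margin E = 0.05 at 95% confidence, z = 1.960.
With no prior estimate, use p = 0.5, which maximizes p(1−p) at 0.25.
n = 0.25 × (z/E)² = 0.25 × (1.960/0.05)² = 384.16
Round up: n = 385.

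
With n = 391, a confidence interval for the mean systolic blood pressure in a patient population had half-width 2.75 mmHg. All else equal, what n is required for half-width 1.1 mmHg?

2444

Margin of error scales as 1/√n, so n₂ = n₁·(E₁/E₂)².
n₂ = 391 × (2.75/1.1)² = 391 × 6.25 = 2443.75
Round up: n₂ = 2444.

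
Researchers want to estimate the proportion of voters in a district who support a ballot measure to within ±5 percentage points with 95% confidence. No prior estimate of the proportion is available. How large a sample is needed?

For a proportion with margin E = 0.05 at 95% confidence, z = 1.960.
With no prior estimate, use p = 0.5, which maximizes p(1−p) at 0.25.
n = 0.25 × (z/E)² = 0.25 × (1.960/0.05)² = 384.16
Round up: n = 385.

385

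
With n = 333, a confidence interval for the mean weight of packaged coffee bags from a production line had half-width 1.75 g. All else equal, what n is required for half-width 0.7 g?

2082

Margin of error scales as 1/√n, so n₂ = n₁·(E₁/E₂)².
n₂ = 333 × (1.75/0.7)² = 333 × 6.25 = 2081.25
Round up: n₂ = 2082.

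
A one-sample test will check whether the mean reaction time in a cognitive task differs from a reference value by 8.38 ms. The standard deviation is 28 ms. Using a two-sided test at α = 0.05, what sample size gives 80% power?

For a one-sample z-test, n = ((z_{α/2} + z_β)·σ/δ)².
z_{α/2} = 1.960 (two-sided α = 0.05); z_β = 0.842 (power 80% → β = 0.2).
n = (2.802 × 28 / 8.38)² = 87.65
Round up: n = 88.

88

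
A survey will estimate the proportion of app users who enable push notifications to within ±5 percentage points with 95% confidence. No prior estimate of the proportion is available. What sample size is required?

For a proportion with margin E = 0.05 at 95% confidence, z = 1.960.
With no prior estimate, use p = 0.5, which maximizes p(1−p) at 0.25.
n = 0.25 × (z/E)² = 0.25 × (1.960/0.05)² = 384.16
Round up: n = 385.

385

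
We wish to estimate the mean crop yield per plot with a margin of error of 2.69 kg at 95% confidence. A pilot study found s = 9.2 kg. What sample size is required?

For a mean, the margin of error is E = z·σ/√n, so n = (zσ/E)².
At 95% confidence, z = 1.960.
n = (1.960 × 9.2 / 2.69)² = 44.93
Round up: n = 45.

45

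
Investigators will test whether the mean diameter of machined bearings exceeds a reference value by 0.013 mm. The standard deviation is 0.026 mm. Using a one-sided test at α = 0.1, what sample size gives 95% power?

For a one-sample z-test, n = ((z_α + z_β)·σ/δ)².
z_α = 1.282 (one-sided α = 0.1); z_β = 1.645 (power 95% → β = 0.05).
n = (2.927 × 0.026 / 0.013)² = 34.27
Round up: n = 35.

35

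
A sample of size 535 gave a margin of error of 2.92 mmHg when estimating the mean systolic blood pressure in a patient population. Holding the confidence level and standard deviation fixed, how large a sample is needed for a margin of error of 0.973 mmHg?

Margin of error scales as 1/√n, so n₂ = n₁·(E₁/E₂)².
n₂ = 535 × (2.92/0.973)² = 535 × 9.006 = 4818.21
Round up: n₂ = 4819.

4819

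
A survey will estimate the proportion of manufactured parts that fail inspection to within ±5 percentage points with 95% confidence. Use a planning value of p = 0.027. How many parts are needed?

For a proportion with margin E = 0.05 at 95% confidence, z = 1.960.
n = p̂(1−p̂)(z/E)² = 0.027 × 0.973 × (1.960/0.05)² = 40.37
Round up: n = 41.

n = 41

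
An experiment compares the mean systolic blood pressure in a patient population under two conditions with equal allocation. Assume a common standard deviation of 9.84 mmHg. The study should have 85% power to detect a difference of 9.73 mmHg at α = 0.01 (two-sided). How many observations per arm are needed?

For two equal groups, n per group = 2·((z_{α/2} + z_β)·σ/δ)².
z_{α/2} = 2.576; z_β = 1.036 (power 85%).
n = 2 × (3.612 × 9.84 / 9.73)² = 2 × 13.34 = 26.68
Round up: n = 27 per group.

27 per group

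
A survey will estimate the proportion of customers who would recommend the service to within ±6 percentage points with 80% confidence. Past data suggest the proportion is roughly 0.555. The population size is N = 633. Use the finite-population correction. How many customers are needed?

For a proportion with margin E = 0.06 at 80% confidence, z = 1.282.
n = p̂(1−p̂)(z/E)² = 0.555 × 0.445 × (1.282/0.06)² = 112.75 — call this n₀.
Finite-population correction with N = 633: n = n₀ / (1 + (n₀−1)/N) = 112.75 / 1.177 = 95.79
Round up: n = 96.

96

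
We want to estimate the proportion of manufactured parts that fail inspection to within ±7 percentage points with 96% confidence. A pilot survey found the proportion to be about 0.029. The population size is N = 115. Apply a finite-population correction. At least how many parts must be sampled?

21

For a proportion with margin E = 0.07 at 96% confidence, z = 2.054.
n = p̂(1−p̂)(z/E)² = 0.029 × 0.971 × (2.054/0.07)² = 24.24 — call this n₀.
Finite-population correction with N = 115: n = n₀ / (1 + (n₀−1)/N) = 24.24 / 1.202 = 20.17
Round up: n = 21.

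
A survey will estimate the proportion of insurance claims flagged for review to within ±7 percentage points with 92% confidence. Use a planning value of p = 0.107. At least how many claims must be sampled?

For a proportion with margin E = 0.07 at 92% confidence, z = 1.751.
n = p̂(1−p̂)(z/E)² = 0.107 × 0.893 × (1.751/0.07)² = 59.79
Round up: n = 60.

60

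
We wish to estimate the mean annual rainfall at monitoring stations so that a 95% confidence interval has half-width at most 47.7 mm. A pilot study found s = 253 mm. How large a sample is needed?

For a mean, the margin of error is E = z·σ/√n, so n = (zσ/E)².
At 95% confidence, z = 1.960.
n = (1.960 × 253 / 47.7)² = 108.07
Round up: n = 109.

n = 109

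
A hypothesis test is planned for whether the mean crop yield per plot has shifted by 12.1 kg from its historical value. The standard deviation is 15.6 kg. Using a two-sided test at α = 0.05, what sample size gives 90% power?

n = 18

For a one-sample z-test, n = ((z_{α/2} + z_β)·σ/δ)².
z_{α/2} = 1.960 (two-sided α = 0.05); z_β = 1.282 (power 90% → β = 0.1).
n = (3.242 × 15.6 / 12.1)² = 17.47
Round up: n = 18.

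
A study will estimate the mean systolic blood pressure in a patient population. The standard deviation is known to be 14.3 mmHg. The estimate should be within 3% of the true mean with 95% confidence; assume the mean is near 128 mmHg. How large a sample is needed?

For a mean, the margin of error is E = z·σ/√n, so n = (zσ/E)².
At 95% confidence, z = 1.960.
E = 3% of 128 = 3.84 mmHg.
n = (1.960 × 14.3 / 3.84)² = 53.27
Round up: n = 54.

54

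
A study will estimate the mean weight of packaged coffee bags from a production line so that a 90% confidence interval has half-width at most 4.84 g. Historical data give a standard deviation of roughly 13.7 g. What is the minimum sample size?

For a mean, the margin of error is E = z·σ/√n, so n = (zσ/E)².
At 90% confidence, z = 1.645.
n = (1.645 × 13.7 / 4.84)² = 21.68
Round up: n = 22.

22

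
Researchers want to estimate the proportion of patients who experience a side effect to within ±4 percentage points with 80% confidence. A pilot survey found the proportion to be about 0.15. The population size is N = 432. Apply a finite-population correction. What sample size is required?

For a proportion with margin E = 0.04 at 80% confidence, z = 1.282.
n = p̂(1−p̂)(z/E)² = 0.15 × 0.85 × (1.282/0.04)² = 130.97 — call this n₀.
Finite-population correction with N = 432: n = n₀ / (1 + (n₀−1)/N) = 130.97 / 1.301 = 100.67
Round up: n = 101.

101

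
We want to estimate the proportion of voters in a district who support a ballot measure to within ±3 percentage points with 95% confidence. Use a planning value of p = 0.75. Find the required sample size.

801

For a proportion with margin E = 0.03 at 95% confidence, z = 1.960.
n = p̂(1−p̂)(z/E)² = 0.75 × 0.25 × (1.960/0.03)² = 800.33
Round up: n = 801.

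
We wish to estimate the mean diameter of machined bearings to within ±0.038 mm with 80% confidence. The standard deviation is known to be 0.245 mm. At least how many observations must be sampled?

n = 69

For a mean, the margin of error is E = z·σ/√n, so n = (zσ/E)².
At 80% confidence, z = 1.282.
n = (1.282 × 0.245 / 0.038)² = 68.32
Round up: n = 69.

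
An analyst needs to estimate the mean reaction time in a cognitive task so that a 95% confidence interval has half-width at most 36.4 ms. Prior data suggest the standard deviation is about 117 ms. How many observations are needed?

n = 40

For a mean, the margin of error is E = z·σ/√n, so n = (zσ/E)².
At 95% confidence, z = 1.960.
n = (1.960 × 117 / 36.4)² = 39.69
Round up: n = 40.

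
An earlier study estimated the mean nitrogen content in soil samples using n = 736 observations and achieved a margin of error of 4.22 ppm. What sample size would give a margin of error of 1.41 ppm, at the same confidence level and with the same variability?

6593

Margin of error scales as 1/√n, so n₂ = n₁·(E₁/E₂)².
n₂ = 736 × (4.22/1.41)² = 736 × 8.957 = 6592.35
Round up: n₂ = 6593.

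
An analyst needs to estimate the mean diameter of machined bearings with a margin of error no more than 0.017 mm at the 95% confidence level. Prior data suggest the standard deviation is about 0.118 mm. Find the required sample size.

For a mean, the margin of error is E = z·σ/√n, so n = (zσ/E)².
At 95% confidence, z = 1.960.
n = (1.960 × 0.118 / 0.017)² = 185.09
Round up: n = 186.

186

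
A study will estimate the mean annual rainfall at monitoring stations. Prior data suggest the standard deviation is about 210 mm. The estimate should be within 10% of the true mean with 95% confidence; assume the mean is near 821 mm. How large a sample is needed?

For a mean, the margin of error is E = z·σ/√n, so n = (zσ/E)².
At 95% confidence, z = 1.960.
E = 10% of 821 = 82.1 mm.
n = (1.960 × 210 / 82.1)² = 25.13
Round up: n = 26.

26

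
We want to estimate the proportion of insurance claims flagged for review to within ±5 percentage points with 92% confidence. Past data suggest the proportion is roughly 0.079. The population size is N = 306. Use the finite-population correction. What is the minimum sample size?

70

For a proportion with margin E = 0.05 at 92% confidence, z = 1.751.
n = p̂(1−p̂)(z/E)² = 0.079 × 0.921 × (1.751/0.05)² = 89.23 — call this n₀.
Finite-population correction with N = 306: n = n₀ / (1 + (n₀−1)/N) = 89.23 / 1.288 = 69.28
Round up: n = 70.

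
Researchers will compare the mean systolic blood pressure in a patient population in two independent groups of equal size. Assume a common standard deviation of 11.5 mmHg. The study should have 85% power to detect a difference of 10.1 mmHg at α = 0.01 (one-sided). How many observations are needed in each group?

30 per group

For two equal groups, n per group = 2·((z_α + z_β)·σ/δ)².
z_α = 2.326; z_β = 1.036 (power 85%).
n = 2 × (3.362 × 11.5 / 10.1)² = 2 × 14.65 = 29.30
Round up: n = 30 per group.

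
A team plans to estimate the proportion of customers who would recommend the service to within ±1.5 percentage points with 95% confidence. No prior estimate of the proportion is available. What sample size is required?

For a proportion with margin E = 0.015 at 95% confidence, z = 1.960.
With no prior estimate, use p = 0.5, which maximizes p(1−p) at 0.25.
n = 0.25 × (z/E)² = 0.25 × (1.960/0.015)² = 4268.44
Round up: n = 4269.

4269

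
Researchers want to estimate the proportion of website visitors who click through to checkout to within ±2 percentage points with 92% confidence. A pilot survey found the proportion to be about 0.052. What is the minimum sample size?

n = 378

For a proportion with margin E = 0.02 at 92% confidence, z = 1.751.
n = p̂(1−p̂)(z/E)² = 0.052 × 0.948 × (1.751/0.02)² = 377.85
Round up: n = 378.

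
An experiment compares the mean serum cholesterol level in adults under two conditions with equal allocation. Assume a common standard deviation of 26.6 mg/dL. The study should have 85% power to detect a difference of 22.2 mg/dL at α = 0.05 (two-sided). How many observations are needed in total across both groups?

52 total

For two equal groups, n per group = 2·((z_{α/2} + z_β)·σ/δ)².
z_{α/2} = 1.960; z_β = 1.036 (power 85%).
n = 2 × (2.996 × 26.6 / 22.2)² = 2 × 12.89 = 25.78
Round up: n = 26 per group.
Total across both groups: 2 × 26 = 52.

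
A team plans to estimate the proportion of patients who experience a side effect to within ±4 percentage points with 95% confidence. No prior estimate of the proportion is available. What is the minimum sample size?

For a proportion with margin E = 0.04 at 95% confidence, z = 1.960.
With no prior estimate, use p = 0.5, which maximizes p(1−p) at 0.25.
n = 0.25 × (z/E)² = 0.25 × (1.960/0.04)² = 600.25
Round up: n = 601.

601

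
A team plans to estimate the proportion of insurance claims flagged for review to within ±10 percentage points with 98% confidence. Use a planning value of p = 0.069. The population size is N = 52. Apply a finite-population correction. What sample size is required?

For a proportion with margin E = 0.1 at 98% confidence, z = 2.326.
n = p̂(1−p̂)(z/E)² = 0.069 × 0.931 × (2.326/0.1)² = 34.76 — call this n₀.
Finite-population correction with N = 52: n = n₀ / (1 + (n₀−1)/N) = 34.76 / 1.649 = 21.08
Round up: n = 22.

22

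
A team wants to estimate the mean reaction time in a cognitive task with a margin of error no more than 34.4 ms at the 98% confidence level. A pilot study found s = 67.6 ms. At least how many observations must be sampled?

21

For a mean, the margin of error is E = z·σ/√n, so n = (zσ/E)².
At 98% confidence, z = 2.326.
n = (2.326 × 67.6 / 34.4)² = 20.89
Round up: n = 21.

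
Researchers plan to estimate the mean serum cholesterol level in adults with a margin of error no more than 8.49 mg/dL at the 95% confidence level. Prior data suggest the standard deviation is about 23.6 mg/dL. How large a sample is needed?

30

For a mean, the margin of error is E = z·σ/√n, so n = (zσ/E)².
At 95% confidence, z = 1.960.
n = (1.960 × 23.6 / 8.49)² = 29.68
Round up: n = 30.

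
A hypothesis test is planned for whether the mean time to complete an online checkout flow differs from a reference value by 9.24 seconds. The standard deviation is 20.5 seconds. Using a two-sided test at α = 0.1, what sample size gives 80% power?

For a one-sample z-test, n = ((z_{α/2} + z_β)·σ/δ)².
z_{α/2} = 1.645 (two-sided α = 0.1); z_β = 0.842 (power 80% → β = 0.2).
n = (2.487 × 20.5 / 9.24)² = 30.44
Round up: n = 31.

n = 31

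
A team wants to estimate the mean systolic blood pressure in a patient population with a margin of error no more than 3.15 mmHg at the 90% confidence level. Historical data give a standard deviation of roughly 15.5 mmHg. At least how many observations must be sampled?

For a mean, the margin of error is E = z·σ/√n, so n = (zσ/E)².
At 90% confidence, z = 1.645.
n = (1.645 × 15.5 / 3.15)² = 65.52
Round up: n = 66.

66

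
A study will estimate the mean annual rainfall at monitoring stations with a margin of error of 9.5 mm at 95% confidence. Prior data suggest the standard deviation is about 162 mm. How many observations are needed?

For a mean, the margin of error is E = z·σ/√n, so n = (zσ/E)².
At 95% confidence, z = 1.960.
n = (1.960 × 162 / 9.5)² = 1117.11
Round up: n = 1118.

1118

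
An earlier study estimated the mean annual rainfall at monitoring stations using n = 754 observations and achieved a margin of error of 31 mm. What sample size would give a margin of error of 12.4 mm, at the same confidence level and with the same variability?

Margin of error scales as 1/√n, so n₂ = n₁·(E₁/E₂)².
n₂ = 754 × (31/12.4)² = 754 × 6.25 = 4712.50
Round up: n₂ = 4713.

4713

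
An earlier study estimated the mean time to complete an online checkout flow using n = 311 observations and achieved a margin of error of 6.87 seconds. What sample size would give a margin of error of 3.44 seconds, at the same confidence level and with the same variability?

Margin of error scales as 1/√n, so n₂ = n₁·(E₁/E₂)².
n₂ = 311 × (6.87/3.44)² = 311 × 3.988 = 1240.27
Round up: n₂ = 1241.

n = 1241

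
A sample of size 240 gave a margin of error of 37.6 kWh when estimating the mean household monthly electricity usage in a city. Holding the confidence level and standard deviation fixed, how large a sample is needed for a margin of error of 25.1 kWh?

Margin of error scales as 1/√n, so n₂ = n₁·(E₁/E₂)².
n₂ = 240 × (37.6/25.1)² = 240 × 2.244 = 538.56
Round up: n₂ = 539.

539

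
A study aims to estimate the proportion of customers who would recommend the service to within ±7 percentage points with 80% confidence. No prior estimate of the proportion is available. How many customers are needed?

84

For a proportion with margin E = 0.07 at 80% confidence, z = 1.282.
With no prior estimate, use p = 0.5, which maximizes p(1−p) at 0.25.
n = 0.25 × (z/E)² = 0.25 × (1.282/0.07)² = 83.85
Round up: n = 84.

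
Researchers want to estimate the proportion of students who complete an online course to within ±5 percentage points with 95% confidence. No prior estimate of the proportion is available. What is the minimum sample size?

385

For a proportion with margin E = 0.05 at 95% confidence, z = 1.960.
With no prior estimate, use p = 0.5, which maximizes p(1−p) at 0.25.
n = 0.25 × (z/E)² = 0.25 × (1.960/0.05)² = 384.16
Round up: n = 385.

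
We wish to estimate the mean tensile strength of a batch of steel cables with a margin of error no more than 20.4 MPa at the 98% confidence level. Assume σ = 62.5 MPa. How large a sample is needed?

For a mean, the margin of error is E = z·σ/√n, so n = (zσ/E)².
At 98% confidence, z = 2.326.
n = (2.326 × 62.5 / 20.4)² = 50.78
Round up: n = 51.

51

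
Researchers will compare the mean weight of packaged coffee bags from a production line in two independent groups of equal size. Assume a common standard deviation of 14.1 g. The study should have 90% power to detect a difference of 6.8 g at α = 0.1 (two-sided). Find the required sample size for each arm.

74 per group

For two equal groups, n per group = 2·((z_{α/2} + z_β)·σ/δ)².
z_{α/2} = 1.645; z_β = 1.282 (power 90%).
n = 2 × (2.927 × 14.1 / 6.8)² = 2 × 36.84 = 73.68
Round up: n = 74 per group.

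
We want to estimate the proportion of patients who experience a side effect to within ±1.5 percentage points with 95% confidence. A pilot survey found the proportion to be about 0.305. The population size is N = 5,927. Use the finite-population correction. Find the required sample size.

2248

For a proportion with margin E = 0.015 at 95% confidence, z = 1.960.
n = p̂(1−p̂)(z/E)² = 0.305 × 0.695 × (1.960/0.015)² = 3619.21 — call this n₀.
Finite-population correction with N = 5,927: n = n₀ / (1 + (n₀−1)/N) = 3619.21 / 1.61 = 2247.96
Round up: n = 2248.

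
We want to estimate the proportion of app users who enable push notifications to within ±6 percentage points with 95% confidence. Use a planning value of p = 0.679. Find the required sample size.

233

For a proportion with margin E = 0.06 at 95% confidence, z = 1.960.
n = p̂(1−p̂)(z/E)² = 0.679 × 0.321 × (1.960/0.06)² = 232.59
Round up: n = 233.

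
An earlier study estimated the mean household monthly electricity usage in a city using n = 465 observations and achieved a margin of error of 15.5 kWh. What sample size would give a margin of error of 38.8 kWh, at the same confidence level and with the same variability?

n = 75

Margin of error scales as 1/√n, so n₂ = n₁·(E₁/E₂)².
n₂ = 465 × (15.5/38.8)² = 465 × 0.1596 = 74.21
Round up: n₂ = 75.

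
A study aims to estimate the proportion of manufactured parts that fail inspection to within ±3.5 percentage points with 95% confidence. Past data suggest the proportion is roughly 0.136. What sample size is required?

369

For a proportion with margin E = 0.035 at 95% confidence, z = 1.960.
n = p̂(1−p̂)(z/E)² = 0.136 × 0.864 × (1.960/0.035)² = 368.49
Round up: n = 369.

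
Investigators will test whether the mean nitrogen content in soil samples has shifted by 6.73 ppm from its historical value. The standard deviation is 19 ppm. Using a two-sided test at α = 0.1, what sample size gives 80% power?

n = 50

For a one-sample z-test, n = ((z_{α/2} + z_β)·σ/δ)².
z_{α/2} = 1.645 (two-sided α = 0.1); z_β = 0.842 (power 80% → β = 0.2).
n = (2.487 × 19 / 6.73)² = 49.30
Round up: n = 50.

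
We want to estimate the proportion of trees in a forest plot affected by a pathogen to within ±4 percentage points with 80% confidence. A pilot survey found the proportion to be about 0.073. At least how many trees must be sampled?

70

For a proportion with margin E = 0.04 at 80% confidence, z = 1.282.
n = p̂(1−p̂)(z/E)² = 0.073 × 0.927 × (1.282/0.04)² = 69.51
Round up: n = 70.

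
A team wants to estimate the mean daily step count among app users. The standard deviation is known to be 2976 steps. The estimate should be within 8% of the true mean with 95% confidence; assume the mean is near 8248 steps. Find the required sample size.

n = 79

For a mean, the margin of error is E = z·σ/√n, so n = (zσ/E)².
At 95% confidence, z = 1.960.
E = 8% of 8248 = 659.8 steps.
n = (1.960 × 2976 / 659.8)² = 78.14
Round up: n = 79.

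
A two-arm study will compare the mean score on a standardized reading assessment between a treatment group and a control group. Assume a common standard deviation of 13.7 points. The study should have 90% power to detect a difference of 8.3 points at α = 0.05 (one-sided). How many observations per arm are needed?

For two equal groups, n per group = 2·((z_α + z_β)·σ/δ)².
z_α = 1.645; z_β = 1.282 (power 90%).
n = 2 × (2.927 × 13.7 / 8.3)² = 2 × 23.34 = 46.68
Round up: n = 47 per group.

47 per group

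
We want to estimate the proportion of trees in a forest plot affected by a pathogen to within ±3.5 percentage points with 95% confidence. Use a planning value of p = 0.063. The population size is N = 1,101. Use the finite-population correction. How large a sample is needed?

159

For a proportion with margin E = 0.035 at 95% confidence, z = 1.960.
n = p̂(1−p̂)(z/E)² = 0.063 × 0.937 × (1.960/0.035)² = 185.12 — call this n₀.
Finite-population correction with N = 1,101: n = n₀ / (1 + (n₀−1)/N) = 185.12 / 1.167 = 158.63
Round up: n = 159.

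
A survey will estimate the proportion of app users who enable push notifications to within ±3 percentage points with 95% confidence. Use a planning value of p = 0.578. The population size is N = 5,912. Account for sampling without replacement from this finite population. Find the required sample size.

For a proportion with margin E = 0.03 at 95% confidence, z = 1.960.
n = p̂(1−p̂)(z/E)² = 0.578 × 0.422 × (1.960/0.03)² = 1041.14 — call this n₀.
Finite-population correction with N = 5,912: n = n₀ / (1 + (n₀−1)/N) = 1041.14 / 1.176 = 885.32
Round up: n = 886.

n = 886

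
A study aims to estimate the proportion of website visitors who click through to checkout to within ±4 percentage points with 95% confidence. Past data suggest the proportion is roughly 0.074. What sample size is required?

For a proportion with margin E = 0.04 at 95% confidence, z = 1.960.
n = p̂(1−p̂)(z/E)² = 0.074 × 0.926 × (1.960/0.04)² = 164.53
Round up: n = 165.

n = 165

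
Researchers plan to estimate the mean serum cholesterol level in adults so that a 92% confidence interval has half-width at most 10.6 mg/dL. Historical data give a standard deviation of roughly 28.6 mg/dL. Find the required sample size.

23

For a mean, the margin of error is E = z·σ/√n, so n = (zσ/E)².
At 92% confidence, z = 1.751.
n = (1.751 × 28.6 / 10.6)² = 22.32
Round up: n = 23.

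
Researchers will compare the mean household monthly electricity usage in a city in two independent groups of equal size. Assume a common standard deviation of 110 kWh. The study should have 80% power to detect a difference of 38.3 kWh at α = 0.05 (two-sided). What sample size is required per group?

130 per group

For two equal groups, n per group = 2·((z_{α/2} + z_β)·σ/δ)².
z_{α/2} = 1.960; z_β = 0.842 (power 80%).
n = 2 × (2.802 × 110 / 38.3)² = 2 × 64.76 = 129.52
Round up: n = 130 per group.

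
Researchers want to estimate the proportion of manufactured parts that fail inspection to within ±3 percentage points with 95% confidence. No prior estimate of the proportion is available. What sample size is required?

For a proportion with margin E = 0.03 at 95% confidence, z = 1.960.
With no prior estimate, use p = 0.5, which maximizes p(1−p) at 0.25.
n = 0.25 × (z/E)² = 0.25 × (1.960/0.03)² = 1067.11
Round up: n = 1068.

1068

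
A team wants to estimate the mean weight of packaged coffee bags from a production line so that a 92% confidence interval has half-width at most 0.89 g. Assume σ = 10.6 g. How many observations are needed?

435

For a mean, the margin of error is E = z·σ/√n, so n = (zσ/E)².
At 92% confidence, z = 1.751.
n = (1.751 × 10.6 / 0.89)² = 434.91
Round up: n = 435.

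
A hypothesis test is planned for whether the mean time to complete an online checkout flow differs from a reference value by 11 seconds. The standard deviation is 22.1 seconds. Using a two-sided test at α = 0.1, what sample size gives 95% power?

44

For a one-sample z-test, n = ((z_{α/2} + z_β)·σ/δ)².
z_{α/2} = 1.645 (two-sided α = 0.1); z_β = 1.645 (power 95% → β = 0.05).
n = (3.290 × 22.1 / 11)² = 43.69
Round up: n = 44.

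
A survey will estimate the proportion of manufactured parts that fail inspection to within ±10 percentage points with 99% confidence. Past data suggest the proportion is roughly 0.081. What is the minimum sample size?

For a proportion with margin E = 0.1 at 99% confidence, z = 2.576.
n = p̂(1−p̂)(z/E)² = 0.081 × 0.919 × (2.576/0.1)² = 49.40
Round up: n = 50.

50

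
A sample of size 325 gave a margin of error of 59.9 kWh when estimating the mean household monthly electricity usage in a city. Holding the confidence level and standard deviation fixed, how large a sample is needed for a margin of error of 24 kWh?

Margin of error scales as 1/√n, so n₂ = n₁·(E₁/E₂)².
n₂ = 325 × (59.9/24)² = 325 × 6.229 = 2024.42
Round up: n₂ = 2025.

2025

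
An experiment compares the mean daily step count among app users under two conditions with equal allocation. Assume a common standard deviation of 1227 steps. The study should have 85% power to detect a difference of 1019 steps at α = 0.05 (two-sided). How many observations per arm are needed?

For two equal groups, n per group = 2·((z_{α/2} + z_β)·σ/δ)².
z_{α/2} = 1.960; z_β = 1.036 (power 85%).
n = 2 × (2.996 × 1227 / 1019)² = 2 × 13.01 = 26.02
Round up: n = 27 per group.

27 per group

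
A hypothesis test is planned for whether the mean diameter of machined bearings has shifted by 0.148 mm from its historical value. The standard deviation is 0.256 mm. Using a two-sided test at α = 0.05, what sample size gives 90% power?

For a one-sample z-test, n = ((z_{α/2} + z_β)·σ/δ)².
z_{α/2} = 1.960 (two-sided α = 0.05); z_β = 1.282 (power 90% → β = 0.1).
n = (3.242 × 0.256 / 0.148)² = 31.45
Round up: n = 32.

n = 32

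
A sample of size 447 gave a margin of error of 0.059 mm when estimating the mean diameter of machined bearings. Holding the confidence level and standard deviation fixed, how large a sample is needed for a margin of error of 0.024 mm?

n = 2702

Margin of error scales as 1/√n, so n₂ = n₁·(E₁/E₂)².
n₂ = 447 × (0.059/0.024)² = 447 × 6.043 = 2701.22
Round up: n₂ = 2702.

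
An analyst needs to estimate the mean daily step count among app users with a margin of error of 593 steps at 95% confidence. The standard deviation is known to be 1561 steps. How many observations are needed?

n = 27

For a mean, the margin of error is E = z·σ/√n, so n = (zσ/E)².
At 95% confidence, z = 1.960.
n = (1.960 × 1561 / 593)² = 26.62
Round up: n = 27.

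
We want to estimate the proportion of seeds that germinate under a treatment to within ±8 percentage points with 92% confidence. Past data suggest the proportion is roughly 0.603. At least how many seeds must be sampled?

For a proportion with margin E = 0.08 at 92% confidence, z = 1.751.
n = p̂(1−p̂)(z/E)² = 0.603 × 0.397 × (1.751/0.08)² = 114.68
Round up: n = 115.

115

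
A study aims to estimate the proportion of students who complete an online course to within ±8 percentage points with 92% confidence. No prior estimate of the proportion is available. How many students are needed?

For a proportion with margin E = 0.08 at 92% confidence, z = 1.751.
With no prior estimate, use p = 0.5, which maximizes p(1−p) at 0.25.
n = 0.25 × (z/E)² = 0.25 × (1.751/0.08)² = 119.77
Round up: n = 120.

n = 120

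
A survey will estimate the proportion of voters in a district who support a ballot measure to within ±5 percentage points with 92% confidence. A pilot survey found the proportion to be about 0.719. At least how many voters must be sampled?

For a proportion with margin E = 0.05 at 92% confidence, z = 1.751.
n = p̂(1−p̂)(z/E)² = 0.719 × 0.281 × (1.751/0.05)² = 247.78
Round up: n = 248.

248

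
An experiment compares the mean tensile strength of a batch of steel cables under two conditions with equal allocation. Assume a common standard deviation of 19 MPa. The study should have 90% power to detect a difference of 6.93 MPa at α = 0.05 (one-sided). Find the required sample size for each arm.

129 per group

For two equal groups, n per group = 2·((z_α + z_β)·σ/δ)².
z_α = 1.645; z_β = 1.282 (power 90%).
n = 2 × (2.927 × 19 / 6.93)² = 2 × 64.40 = 128.80
Round up: n = 129 per group.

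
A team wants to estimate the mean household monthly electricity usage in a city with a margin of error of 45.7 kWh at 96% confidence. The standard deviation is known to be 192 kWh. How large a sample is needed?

For a mean, the margin of error is E = z·σ/√n, so n = (zσ/E)².
At 96% confidence, z = 2.054.
n = (2.054 × 192 / 45.7)² = 74.47
Round up: n = 75.

n = 75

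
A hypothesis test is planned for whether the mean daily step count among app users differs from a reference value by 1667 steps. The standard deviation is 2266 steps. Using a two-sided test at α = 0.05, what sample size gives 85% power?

17

For a one-sample z-test, n = ((z_{α/2} + z_β)·σ/δ)².
z_{α/2} = 1.960 (two-sided α = 0.05); z_β = 1.036 (power 85% → β = 0.15).
n = (2.996 × 2266 / 1667)² = 16.59
Round up: n = 17.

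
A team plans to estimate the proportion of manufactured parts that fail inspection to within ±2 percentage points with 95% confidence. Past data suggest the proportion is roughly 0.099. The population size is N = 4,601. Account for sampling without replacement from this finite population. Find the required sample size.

723

For a proportion with margin E = 0.02 at 95% confidence, z = 1.960.
n = p̂(1−p̂)(z/E)² = 0.099 × 0.901 × (1.960/0.02)² = 856.67 — call this n₀.
Finite-population correction with N = 4,601: n = n₀ / (1 + (n₀−1)/N) = 856.67 / 1.186 = 722.32
Round up: n = 723.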